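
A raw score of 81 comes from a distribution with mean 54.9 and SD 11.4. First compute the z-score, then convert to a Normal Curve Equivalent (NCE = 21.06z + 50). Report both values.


z = (X - mean) / SD = (81 - 54.9) / 11.4
z = 26.1 / 11.4
z = 2.2895
NCE = NCE = 21.06z + 50
Carry z at full precision (z = 26.1 / 11.4) into the conversion:
NCE = 21.06 * (26.1 / 11.4) + 50 = 549.666 / 11.4 + 50
NCE = 48.2163 + 50
NCE = 98.2163

98.2163


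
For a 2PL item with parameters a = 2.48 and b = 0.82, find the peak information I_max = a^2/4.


For 2PL, max info at theta = b = 0.82
I_max = a^2 / 4 = 2.48^2 / 4
= 6.1504 / 4
I_max = 1.5376

1.5376


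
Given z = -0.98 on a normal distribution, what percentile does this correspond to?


CDF(z) = 0.5 * (1 + erf(z/sqrt(2)))
erf(-0.693) = -0.6729
CDF = 0.1635
Percentile rank = 0.1635 * 100 = 16.35

16.35


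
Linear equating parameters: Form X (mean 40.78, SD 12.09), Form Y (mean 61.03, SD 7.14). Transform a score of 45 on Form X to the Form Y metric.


slope = SD_Y / SD_X = 7.14 / 12.09 ~ 0.5906
intercept = mean_Y - slope * mean_X = 61.03 - (7.14 / 12.09) * 40.78 ~ 36.9465
Y = slope * X + intercept. To avoid rounding drift from the rounded slope/intercept, evaluate the equivalent form Y = mean_Y + SD_Y * (X - mean_X) / SD_X at full precision:
Y = 61.03 + 7.14 * (45 - 40.78) / 12.09
Y = 61.03 + 7.14 * 4.22 / 12.09
Y = 61.03 + 30.1308 / 12.09
Y = 61.03 + 2.4922
Y = 63.5222

63.5222


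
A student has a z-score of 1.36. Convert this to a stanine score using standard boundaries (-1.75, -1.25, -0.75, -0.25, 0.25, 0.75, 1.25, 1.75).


Stanine boundaries: [-1.75, -1.25, -0.75, -0.25, 0.25, 0.75, 1.25, 1.75]
z = 1.36
Check each boundary:
  z >= -1.75 -> could be stanine 2
  z >= -1.25 -> could be stanine 3
  z >= -0.75 -> could be stanine 4
  z >= -0.25 -> could be stanine 5
  z >= 0.25 -> could be stanine 6
  z >= 0.75 -> could be stanine 7
  z >= 1.25 -> could be stanine 8
  z < 1.75
Highest qualifying boundary gives stanine = 8

8


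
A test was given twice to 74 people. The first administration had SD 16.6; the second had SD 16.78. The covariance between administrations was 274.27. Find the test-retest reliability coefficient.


r = cov(X,Y) / (SD_X * SD_Y)
r = 274.27 / (16.6 * 16.78)
r = 274.27 / 278.548
r = 0.9846

0.9846


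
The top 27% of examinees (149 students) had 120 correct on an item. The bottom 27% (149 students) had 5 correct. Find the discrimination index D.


p_upper = 120/149 = 0.8054
p_lower = 5/149 = 0.0336
D = 0.8054 - 0.0336 = 0.7718

0.7718


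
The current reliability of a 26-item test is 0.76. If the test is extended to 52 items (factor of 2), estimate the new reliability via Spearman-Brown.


r_new = (n * rxx) / (1 + (n-1) * rxx)
r_new = (2 * 0.76) / (1 + 1 * 0.76)
r_new = 1.52 / 1.76
r_new = 0.8636

0.8636


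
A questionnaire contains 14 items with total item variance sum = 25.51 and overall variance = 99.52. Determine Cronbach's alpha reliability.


alpha = (k/(k-1)) * (1 - sum(si^2)/s_total^2)
= (14/13) * (1 - 25.51/99.52)
alpha = 0.8009

0.8009


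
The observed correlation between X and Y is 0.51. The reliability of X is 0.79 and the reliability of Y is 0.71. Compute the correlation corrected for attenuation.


r_corrected = rxy / sqrt(rxx * ryy)
= 0.51 / sqrt(0.79 * 0.71)
= 0.51 / sqrt(0.5609)
= 0.51 / 0.748933
r_corrected = 0.681

0.681


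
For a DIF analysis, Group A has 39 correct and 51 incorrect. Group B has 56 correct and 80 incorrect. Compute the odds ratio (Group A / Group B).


Odds_A = 39/51 = 0.7647
Odds_B = 56/80 = 0.7
OR = Odds_A / Odds_B = 0.7647 / 0.7
Exactly, OR = (39 * 80) / (51 * 56) = 3120 / 2856
OR = 1.0924

1.0924


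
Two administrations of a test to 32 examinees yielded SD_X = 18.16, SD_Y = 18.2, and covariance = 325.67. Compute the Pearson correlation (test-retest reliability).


r = cov(X,Y) / (SD_X * SD_Y)
r = 325.67 / (18.16 * 18.2)
r = 325.67 / 330.512
r = 0.9854

0.9854


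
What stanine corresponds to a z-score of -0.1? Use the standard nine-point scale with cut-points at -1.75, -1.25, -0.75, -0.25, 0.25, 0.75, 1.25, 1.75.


Stanine boundaries: [-1.75, -1.25, -0.75, -0.25, 0.25, 0.75, 1.25, 1.75]
z = -0.1
Check each boundary:
  z >= -1.75 -> could be stanine 2
  z >= -1.25 -> could be stanine 3
  z >= -0.75 -> could be stanine 4
  z >= -0.25 -> could be stanine 5
  z < 0.25
  z < 0.75
  z < 1.25
  z < 1.75
Highest qualifying boundary gives stanine = 5

5


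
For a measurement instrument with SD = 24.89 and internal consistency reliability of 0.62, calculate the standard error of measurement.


SEM = SD * sqrt(1 - rxx)
SEM = 24.89 * sqrt(1 - 0.62)
SEM = 24.89 * sqrt(0.38) = 24.89 * 0.616441
SEM = 15.3432

15.3432


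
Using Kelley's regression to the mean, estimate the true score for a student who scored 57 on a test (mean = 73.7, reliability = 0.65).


T_est = rxx * X + (1 - rxx) * mean
T_est = 0.65 * 57 + 0.35 * 73.7
T_est = 37.05 + 25.795
T_est = 62.845

62.845


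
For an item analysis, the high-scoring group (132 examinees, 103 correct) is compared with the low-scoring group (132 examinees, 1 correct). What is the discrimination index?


p_upper = 103/132 = 0.7803
p_lower = 1/132 = 0.0076
D = 0.7803 - 0.0076 = 0.7727

0.7727


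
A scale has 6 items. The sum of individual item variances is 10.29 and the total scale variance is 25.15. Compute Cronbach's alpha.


alpha = (k/(k-1)) * (1 - sum(si^2)/s_total^2)
= (6/5) * (1 - 10.29/25.15)
alpha = 0.709

0.709


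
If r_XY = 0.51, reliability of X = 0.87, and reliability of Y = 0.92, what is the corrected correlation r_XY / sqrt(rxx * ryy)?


r_corrected = rxy / sqrt(rxx * ryy)
= 0.51 / sqrt(0.87 * 0.92)
= 0.51 / sqrt(0.8004)
= 0.51 / 0.894651
r_corrected = 0.5701

0.5701


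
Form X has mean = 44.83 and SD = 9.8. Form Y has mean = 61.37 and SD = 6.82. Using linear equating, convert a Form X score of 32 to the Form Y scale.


slope = SD_Y / SD_X = 6.82 / 9.8 ~ 0.6959
intercept = mean_Y - slope * mean_X = 61.37 - (6.82 / 9.8) * 44.83 ~ 30.172
Y = slope * X + intercept. To avoid rounding drift from the rounded slope/intercept, evaluate the equivalent form Y = mean_Y + SD_Y * (X - mean_X) / SD_X at full precision:
Y = 61.37 + 6.82 * (32 - 44.83) / 9.8
Y = 61.37 - 6.82 * 12.83 / 9.8
Y = 61.37 - 87.5006 / 9.8
Y = 61.37 - 8.9286
Y = 52.4414

52.4414


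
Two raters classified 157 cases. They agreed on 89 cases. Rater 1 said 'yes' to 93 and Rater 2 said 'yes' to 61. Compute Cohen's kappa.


P_o = 89/157 = 0.566879
P_e = (93*61 + 64*96) / 24649 = 0.479411
kappa = (P_o - P_e) / (1 - P_e)
kappa = (0.566879 - 0.479411) / (1 - 0.479411)
kappa = 0.168

0.168


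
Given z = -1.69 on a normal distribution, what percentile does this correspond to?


CDF(z) = 0.5 * (1 + erf(z/sqrt(2)))
erf(-1.195) = -0.909
CDF = 0.0455
Percentile rank = 0.0455 * 100 = 4.55

4.55


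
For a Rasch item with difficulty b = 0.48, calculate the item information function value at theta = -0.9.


P = 1/(1+exp(-(-0.9-0.48))) = 0.201
I = P*(1-P) = 0.201 * 0.799
I = 0.1606

0.1606


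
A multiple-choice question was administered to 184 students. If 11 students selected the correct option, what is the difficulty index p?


Item difficulty p = number correct / total examinees
p = 11 / 184
p = 0.0598

0.0598


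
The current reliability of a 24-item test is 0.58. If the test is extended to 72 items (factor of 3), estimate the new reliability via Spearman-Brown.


r_new = (n * rxx) / (1 + (n-1) * rxx)
r_new = (3 * 0.58) / (1 + 2 * 0.58)
r_new = 1.74 / 2.16
r_new = 0.8056

0.8056


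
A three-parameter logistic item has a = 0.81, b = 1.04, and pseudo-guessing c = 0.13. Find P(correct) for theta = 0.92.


logit = 0.81*(0.92 - 1.04) = -0.0972
P* = 1/(1 + exp(--0.0972)) = 0.4757
P = 0.13 + (1 - 0.13) * 0.4757
P = 0.5439

0.5439


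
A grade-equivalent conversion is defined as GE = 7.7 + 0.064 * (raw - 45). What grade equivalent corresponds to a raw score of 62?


raw - median = 62 - 45 = 17
slope * diff = 0.064 * 17 = 1.088
GE = 7.7 + 1.088
GE = 8.788

8.788


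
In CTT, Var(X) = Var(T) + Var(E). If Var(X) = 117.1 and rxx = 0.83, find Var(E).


var_true = rxx * var_obs = 0.83 * 117.1 = 97.193
var_error = var_obs - var_true
var_error = 117.1 - 97.193
var_error = 19.907

19.907


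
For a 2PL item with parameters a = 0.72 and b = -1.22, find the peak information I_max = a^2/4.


For 2PL, max info at theta = b = -1.22
I_max = a^2 / 4 = 0.72^2 / 4
= 0.5184 / 4
I_max = 0.1296

0.1296


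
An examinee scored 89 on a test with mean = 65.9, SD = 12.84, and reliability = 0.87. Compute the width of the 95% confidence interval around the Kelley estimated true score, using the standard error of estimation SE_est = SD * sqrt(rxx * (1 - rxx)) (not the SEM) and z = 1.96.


True score estimate = 0.87*89 + 0.13*65.9 = 85.997
SE_est = SD * sqrt(rxx * (1 - rxx)) = 12.84 * sqrt(0.87 * 0.13) = 12.84 * sqrt(0.1131) = 4.318136
CI = T_est +/- z * SE_est, so width = 2 * z * SE_est = 2 * 1.96 * 4.318136
Width = 16.9271

16.9271


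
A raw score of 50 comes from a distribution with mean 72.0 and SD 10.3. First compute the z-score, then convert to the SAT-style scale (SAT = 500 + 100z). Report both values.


z = (X - mean) / SD = (50 - 72.0) / 10.3
z = -22.0 / 10.3
z = -2.1359
SAT-scale = SAT = 500 + 100z
Carry z at full precision (z = -22.0 / 10.3) into the conversion:
SAT-scale = 500 + 100 * (-22.0 / 10.3) = 500 + -2200 / 10.3
SAT-scale = 500 + -213.5922
SAT-scale = 286.4078

286.4078


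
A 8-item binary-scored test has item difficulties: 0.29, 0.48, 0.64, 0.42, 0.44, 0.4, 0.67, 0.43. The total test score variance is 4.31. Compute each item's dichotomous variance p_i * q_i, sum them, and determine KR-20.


For each item, compute p_i * q_i:
  Item 1: 0.29 * 0.71 = 0.2059
  Item 2: 0.48 * 0.52 = 0.2496
  Item 3: 0.64 * 0.36 = 0.2304
  Item 4: 0.42 * 0.58 = 0.2436
  Item 5: 0.44 * 0.56 = 0.2464
  Item 6: 0.4 * 0.6 = 0.24
  Item 7: 0.67 * 0.33 = 0.2211
  Item 8: 0.43 * 0.57 = 0.2451
Sum(p_i * q_i) = 0.2059 + 0.2496 + 0.2304 + 0.2436 + 0.2464 + 0.24 + 0.2211 + 0.2451 = 1.8821
KR-20 = (k/(k-1)) * (1 - Sum(p_i*q_i) / Var_total)
= (8/7) * (1 - 1.8821/4.31)
= 1.1429 * 0.5633
KR-20 = 0.6438

0.6438


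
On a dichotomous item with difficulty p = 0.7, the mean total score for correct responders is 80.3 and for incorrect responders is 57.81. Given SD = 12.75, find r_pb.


q = 1 - p = 0.3
rpb = ((M1 - M0) / SD) * sqrt(p * q)
rpb = ((80.3 - 57.81) / 12.75) * sqrt(0.7 * 0.3)
rpb = 0.8083

0.8083


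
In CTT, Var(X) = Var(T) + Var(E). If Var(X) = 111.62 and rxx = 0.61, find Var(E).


var_true = rxx * var_obs = 0.61 * 111.62 = 68.0882
var_error = var_obs - var_true
var_error = 111.62 - 68.0882
var_error = 43.5318

43.5318


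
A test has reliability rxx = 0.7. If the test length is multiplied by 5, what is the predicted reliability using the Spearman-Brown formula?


r_new = (n * rxx) / (1 + (n-1) * rxx)
r_new = (5 * 0.7) / (1 + 4 * 0.7)
r_new = 3.5 / 3.8
r_new = 0.9211

0.9211


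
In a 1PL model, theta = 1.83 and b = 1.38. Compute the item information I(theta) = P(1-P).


P = 1/(1+exp(-(1.83-1.38))) = 0.6106
I = P*(1-P) = 0.6106 * 0.3894
I = 0.2378

0.2378


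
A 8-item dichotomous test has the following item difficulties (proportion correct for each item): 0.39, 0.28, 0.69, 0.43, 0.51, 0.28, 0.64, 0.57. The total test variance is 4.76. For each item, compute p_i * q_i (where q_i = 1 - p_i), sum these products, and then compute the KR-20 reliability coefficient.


For each item, compute p_i * q_i:
  Item 1: 0.39 * 0.61 = 0.2379
  Item 2: 0.28 * 0.72 = 0.2016
  Item 3: 0.69 * 0.31 = 0.2139
  Item 4: 0.43 * 0.57 = 0.2451
  Item 5: 0.51 * 0.49 = 0.2499
  Item 6: 0.28 * 0.72 = 0.2016
  Item 7: 0.64 * 0.36 = 0.2304
  Item 8: 0.57 * 0.43 = 0.2451
Sum(p_i * q_i) = 0.2379 + 0.2016 + 0.2139 + 0.2451 + 0.2499 + 0.2016 + 0.2304 + 0.2451 = 1.8255
KR-20 = (k/(k-1)) * (1 - Sum(p_i*q_i) / Var_total)
= (8/7) * (1 - 1.8255/4.76)
= 1.1429 * 0.6165
KR-20 = 0.7046

0.7046


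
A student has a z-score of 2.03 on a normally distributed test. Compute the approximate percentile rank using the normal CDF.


CDF(z) = 0.5 * (1 + erf(z/sqrt(2)))
erf(1.4354) = 0.9576
CDF = 0.9788
Percentile rank = 0.9788 * 100 = 97.88

97.88


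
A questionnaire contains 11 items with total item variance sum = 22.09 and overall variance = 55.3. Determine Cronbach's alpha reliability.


alpha = (k/(k-1)) * (1 - sum(si^2)/s_total^2)
= (11/10) * (1 - 22.09/55.3)
alpha = 0.6606

0.6606


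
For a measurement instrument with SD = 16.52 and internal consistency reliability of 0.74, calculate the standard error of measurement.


SEM = SD * sqrt(1 - rxx)
SEM = 16.52 * sqrt(1 - 0.74)
SEM = 16.52 * sqrt(0.26) = 16.52 * 0.509902
SEM = 8.4236

8.4236


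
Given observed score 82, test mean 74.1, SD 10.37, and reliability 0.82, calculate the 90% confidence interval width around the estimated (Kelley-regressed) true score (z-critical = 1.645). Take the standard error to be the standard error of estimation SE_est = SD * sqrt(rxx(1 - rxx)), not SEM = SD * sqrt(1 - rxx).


True score estimate = 0.82*82 + 0.18*74.1 = 80.578
SE_est = SD * sqrt(rxx * (1 - rxx)) = 10.37 * sqrt(0.82 * 0.18) = 10.37 * sqrt(0.1476) = 3.984024
CI = T_est +/- z * SE_est, so width = 2 * z * SE_est = 2 * 1.645 * 3.984024
Width = 13.1074

13.1074


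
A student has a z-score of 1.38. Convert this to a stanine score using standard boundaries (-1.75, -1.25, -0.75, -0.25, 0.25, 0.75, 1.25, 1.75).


Stanine boundaries: [-1.75, -1.25, -0.75, -0.25, 0.25, 0.75, 1.25, 1.75]
z = 1.38
Check each boundary:
  z >= -1.75 -> could be stanine 2
  z >= -1.25 -> could be stanine 3
  z >= -0.75 -> could be stanine 4
  z >= -0.25 -> could be stanine 5
  z >= 0.25 -> could be stanine 6
  z >= 0.75 -> could be stanine 7
  z >= 1.25 -> could be stanine 8
  z < 1.75
Highest qualifying boundary gives stanine = 8

8


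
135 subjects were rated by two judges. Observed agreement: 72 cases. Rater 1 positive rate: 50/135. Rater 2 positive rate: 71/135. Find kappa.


P_o = 72/135 = 0.533333
P_e = (50*71 + 85*64) / 18225 = 0.493278
kappa = (P_o - P_e) / (1 - P_e)
kappa = (0.533333 - 0.493278) / (1 - 0.493278)
kappa = 0.079

0.079


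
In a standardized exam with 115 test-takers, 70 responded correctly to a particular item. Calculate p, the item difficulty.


Item difficulty p = number correct / total examinees
p = 70 / 115
p = 0.6087

0.6087


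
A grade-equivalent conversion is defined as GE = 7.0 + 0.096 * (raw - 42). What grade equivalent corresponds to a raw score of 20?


raw - median = 20 - 42 = -22
slope * diff = 0.096 * -22 = -2.112
GE = 7.0 + -2.112
GE = 4.888

4.888


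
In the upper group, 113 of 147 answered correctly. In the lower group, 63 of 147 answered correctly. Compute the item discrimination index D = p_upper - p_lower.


p_upper = 113/147 = 0.7687
p_lower = 63/147 = 0.4286
D = 0.7687 - 0.4286 = 0.3401

0.3401


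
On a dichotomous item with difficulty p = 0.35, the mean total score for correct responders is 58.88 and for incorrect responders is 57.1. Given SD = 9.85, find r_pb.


q = 1 - p = 0.65
rpb = ((M1 - M0) / SD) * sqrt(p * q)
rpb = ((58.88 - 57.1) / 9.85) * sqrt(0.35 * 0.65)
rpb = 0.0862

0.0862


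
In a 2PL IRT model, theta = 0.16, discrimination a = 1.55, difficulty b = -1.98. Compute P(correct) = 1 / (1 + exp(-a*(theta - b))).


a*(theta - b) = 1.55 * (0.16 - -1.98) = 3.317
exp(-3.317) = 0.0363
P = 1 / (1 + 0.0363)
P = 0.965

0.965


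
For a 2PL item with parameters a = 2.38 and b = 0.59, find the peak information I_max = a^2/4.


For 2PL, max info at theta = b = 0.59
I_max = a^2 / 4 = 2.38^2 / 4
= 5.6644 / 4
I_max = 1.4161

1.4161


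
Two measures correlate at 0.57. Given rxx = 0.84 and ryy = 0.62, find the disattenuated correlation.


r_corrected = rxy / sqrt(rxx * ryy)
= 0.57 / sqrt(0.84 * 0.62)
= 0.57 / sqrt(0.5208)
= 0.57 / 0.721665
r_corrected = 0.7898

0.7898


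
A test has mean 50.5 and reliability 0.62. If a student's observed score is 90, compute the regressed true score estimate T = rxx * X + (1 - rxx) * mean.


T_est = rxx * X + (1 - rxx) * mean
T_est = 0.62 * 90 + 0.38 * 50.5
T_est = 55.8 + 19.19
T_est = 74.99

74.99


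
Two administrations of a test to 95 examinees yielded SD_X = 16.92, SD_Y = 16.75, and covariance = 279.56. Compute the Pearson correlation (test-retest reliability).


r = cov(X,Y) / (SD_X * SD_Y)
r = 279.56 / (16.92 * 16.75)
r = 279.56 / 283.41
r = 0.9864

0.9864


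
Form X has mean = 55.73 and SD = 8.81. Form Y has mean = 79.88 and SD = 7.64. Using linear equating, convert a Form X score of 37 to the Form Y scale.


slope = SD_Y / SD_X = 7.64 / 8.81 ~ 0.8672
intercept = mean_Y - slope * mean_X = 79.88 - (7.64 / 8.81) * 55.73 ~ 31.5511
Y = slope * X + intercept. To avoid rounding drift from the rounded slope/intercept, evaluate the equivalent form Y = mean_Y + SD_Y * (X - mean_X) / SD_X at full precision:
Y = 79.88 + 7.64 * (37 - 55.73) / 8.81
Y = 79.88 - 7.64 * 18.73 / 8.81
Y = 79.88 - 143.0972 / 8.81
Y = 79.88 - 16.2426
Y = 63.6374

63.6374


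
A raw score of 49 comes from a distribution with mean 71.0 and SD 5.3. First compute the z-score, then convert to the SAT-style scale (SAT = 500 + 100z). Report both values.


z = (X - mean) / SD = (49 - 71.0) / 5.3
z = -22.0 / 5.3
z = -4.1509
SAT-scale = SAT = 500 + 100z
Carry z at full precision (z = -22.0 / 5.3) into the conversion:
SAT-scale = 500 + 100 * (-22.0 / 5.3) = 500 + -2200 / 5.3
SAT-scale = 500 + -415.0943
SAT-scale = 84.9057

84.9057


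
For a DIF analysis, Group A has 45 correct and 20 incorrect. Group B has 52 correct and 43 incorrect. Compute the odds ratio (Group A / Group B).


Odds_A = 45/20 = 2.25
Odds_B = 52/43 = 1.2093
OR = Odds_A / Odds_B = 2.25 / 1.2093
Exactly, OR = (45 * 43) / (20 * 52) = 1935 / 1040
OR = 1.8606

1.8606


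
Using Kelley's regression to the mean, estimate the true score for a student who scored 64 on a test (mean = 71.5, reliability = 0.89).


T_est = rxx * X + (1 - rxx) * mean
T_est = 0.89 * 64 + 0.11 * 71.5
T_est = 56.96 + 7.865
T_est = 64.825

64.825


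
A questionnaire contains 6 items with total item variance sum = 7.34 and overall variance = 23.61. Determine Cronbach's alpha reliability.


alpha = (k/(k-1)) * (1 - sum(si^2)/s_total^2)
= (6/5) * (1 - 7.34/23.61)
alpha = 0.8269

0.8269


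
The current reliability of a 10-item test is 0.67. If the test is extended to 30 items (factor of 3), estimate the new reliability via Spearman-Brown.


r_new = (n * rxx) / (1 + (n-1) * rxx)
r_new = (3 * 0.67) / (1 + 2 * 0.67)
r_new = 2.01 / 2.34
r_new = 0.859

0.859


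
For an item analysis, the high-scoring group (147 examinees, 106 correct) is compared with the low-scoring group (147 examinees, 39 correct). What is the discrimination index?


p_upper = 106/147 = 0.7211
p_lower = 39/147 = 0.2653
D = 0.7211 - 0.2653 = 0.4558

0.4558


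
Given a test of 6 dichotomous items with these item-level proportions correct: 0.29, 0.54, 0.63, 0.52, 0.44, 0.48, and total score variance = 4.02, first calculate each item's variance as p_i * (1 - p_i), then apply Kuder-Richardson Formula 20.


For each item, compute p_i * q_i:
  Item 1: 0.29 * 0.71 = 0.2059
  Item 2: 0.54 * 0.46 = 0.2484
  Item 3: 0.63 * 0.37 = 0.2331
  Item 4: 0.52 * 0.48 = 0.2496
  Item 5: 0.44 * 0.56 = 0.2464
  Item 6: 0.48 * 0.52 = 0.2496
Sum(p_i * q_i) = 0.2059 + 0.2484 + 0.2331 + 0.2496 + 0.2464 + 0.2496 = 1.433
KR-20 = (k/(k-1)) * (1 - Sum(p_i*q_i) / Var_total)
= (6/5) * (1 - 1.433/4.02)
= 1.2 * 0.6435
KR-20 = 0.7722

0.7722


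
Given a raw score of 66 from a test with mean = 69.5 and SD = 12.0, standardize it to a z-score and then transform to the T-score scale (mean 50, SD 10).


z = (X - mean) / SD = (66 - 69.5) / 12.0
z = -3.5 / 12.0
z = -0.2917
T-score = T = 50 + 10z
Carry z at full precision (z = -3.5 / 12.0) into the conversion:
T-score = 50 + 10 * (-3.5 / 12.0) = 50 + -35 / 12.0
T-score = 50 + -2.9167
T-score = 47.0833

47.0833


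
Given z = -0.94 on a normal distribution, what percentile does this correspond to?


CDF(z) = 0.5 * (1 + erf(z/sqrt(2)))
erf(-0.6647) = -0.6528
CDF = 0.1736
Percentile rank = 0.1736 * 100 = 17.36

17.36


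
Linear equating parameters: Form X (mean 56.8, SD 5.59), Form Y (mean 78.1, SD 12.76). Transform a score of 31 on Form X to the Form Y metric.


slope = SD_Y / SD_X = 12.76 / 5.59 ~ 2.2826
intercept = mean_Y - slope * mean_X = 78.1 - (12.76 / 5.59) * 56.8 ~ -51.5544
Y = slope * X + intercept. To avoid rounding drift from the rounded slope/intercept, evaluate the equivalent form Y = mean_Y + SD_Y * (X - mean_X) / SD_X at full precision:
Y = 78.1 + 12.76 * (31 - 56.8) / 5.59
Y = 78.1 - 12.76 * 25.8 / 5.59
Y = 78.1 - 329.208 / 5.59
Y = 78.1 - 58.8923
Y = 19.2077

19.2077


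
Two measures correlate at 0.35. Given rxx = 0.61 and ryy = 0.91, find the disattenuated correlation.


r_corrected = rxy / sqrt(rxx * ryy)
= 0.35 / sqrt(0.61 * 0.91)
= 0.35 / sqrt(0.5551)
= 0.35 / 0.74505
r_corrected = 0.4698

0.4698


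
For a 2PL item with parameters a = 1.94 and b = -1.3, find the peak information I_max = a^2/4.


For 2PL, max info at theta = b = -1.3
I_max = a^2 / 4 = 1.94^2 / 4
= 3.7636 / 4
I_max = 0.9409

0.9409


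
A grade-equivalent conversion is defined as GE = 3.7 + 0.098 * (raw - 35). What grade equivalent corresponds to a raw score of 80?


raw - median = 80 - 35 = 45
slope * diff = 0.098 * 45 = 4.41
GE = 3.7 + 4.41
GE = 8.11

8.11


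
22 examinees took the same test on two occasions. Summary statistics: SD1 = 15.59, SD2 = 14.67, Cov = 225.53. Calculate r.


r = cov(X,Y) / (SD_X * SD_Y)
r = 225.53 / (15.59 * 14.67)
r = 225.53 / 228.7053
r = 0.9861

0.9861


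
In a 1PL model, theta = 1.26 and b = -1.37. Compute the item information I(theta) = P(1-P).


P = 1/(1+exp(-(1.26--1.37))) = 0.9328
I = P*(1-P) = 0.9328 * 0.0672
I = 0.0627

0.0627


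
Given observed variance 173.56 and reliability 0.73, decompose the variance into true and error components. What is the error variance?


var_true = rxx * var_obs = 0.73 * 173.56 = 126.6988
var_error = var_obs - var_true
var_error = 173.56 - 126.6988
var_error = 46.8612

46.8612


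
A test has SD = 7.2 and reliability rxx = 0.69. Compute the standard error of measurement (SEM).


SEM = SD * sqrt(1 - rxx)
SEM = 7.2 * sqrt(1 - 0.69)
SEM = 7.2 * sqrt(0.31) = 7.2 * 0.556776
SEM = 4.0088

4.0088


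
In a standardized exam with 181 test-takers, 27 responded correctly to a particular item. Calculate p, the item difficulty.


Item difficulty p = number correct / total examinees
p = 27 / 181
p = 0.1492

0.1492


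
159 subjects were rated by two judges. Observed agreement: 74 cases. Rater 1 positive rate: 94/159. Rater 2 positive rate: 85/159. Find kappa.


P_o = 74/159 = 0.465409
P_e = (94*85 + 65*74) / 25281 = 0.506309
kappa = (P_o - P_e) / (1 - P_e)
kappa = (0.465409 - 0.506309) / (1 - 0.506309)
kappa = -0.0828

-0.0828


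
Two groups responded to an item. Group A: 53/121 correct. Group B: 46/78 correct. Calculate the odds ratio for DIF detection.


Odds_A = 53/68 = 0.7794
Odds_B = 46/32 = 1.4375
OR = Odds_A / Odds_B = 0.7794 / 1.4375
Exactly, OR = (53 * 32) / (68 * 46) = 1696 / 3128
OR = 0.5422

0.5422


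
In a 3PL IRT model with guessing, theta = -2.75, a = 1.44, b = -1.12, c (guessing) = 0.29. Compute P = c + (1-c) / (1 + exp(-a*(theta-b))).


logit = 1.44*(-2.75 - -1.12) = -2.3472
P* = 1/(1 + exp(--2.3472)) = 0.0873
P = 0.29 + (1 - 0.29) * 0.0873
P = 0.352

0.352


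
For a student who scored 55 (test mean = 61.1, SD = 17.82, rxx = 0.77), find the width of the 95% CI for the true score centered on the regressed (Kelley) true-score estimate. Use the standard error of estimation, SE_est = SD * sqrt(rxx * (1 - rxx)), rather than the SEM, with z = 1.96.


True score estimate = 0.77*55 + 0.23*61.1 = 56.403
SE_est = SD * sqrt(rxx * (1 - rxx)) = 17.82 * sqrt(0.77 * 0.23) = 17.82 * sqrt(0.1771) = 7.499235
CI = T_est +/- z * SE_est, so width = 2 * z * SE_est = 2 * 1.96 * 7.499235
Width = 29.397

29.397


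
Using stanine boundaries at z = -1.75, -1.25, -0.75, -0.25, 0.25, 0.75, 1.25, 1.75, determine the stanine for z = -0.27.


Stanine boundaries: [-1.75, -1.25, -0.75, -0.25, 0.25, 0.75, 1.25, 1.75]
z = -0.27
Check each boundary:
  z >= -1.75 -> could be stanine 2
  z >= -1.25 -> could be stanine 3
  z >= -0.75 -> could be stanine 4
  z < -0.25
  z < 0.25
  z < 0.75
  z < 1.25
  z < 1.75
Highest qualifying boundary gives stanine = 4

4


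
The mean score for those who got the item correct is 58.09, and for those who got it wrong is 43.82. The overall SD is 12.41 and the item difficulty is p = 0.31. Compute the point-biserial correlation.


q = 1 - p = 0.69
rpb = ((M1 - M0) / SD) * sqrt(p * q)
rpb = ((58.09 - 43.82) / 12.41) * sqrt(0.31 * 0.69)
rpb = 0.5318

0.5318


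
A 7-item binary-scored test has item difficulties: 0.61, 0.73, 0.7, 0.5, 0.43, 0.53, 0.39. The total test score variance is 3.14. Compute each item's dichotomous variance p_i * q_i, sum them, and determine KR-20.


For each item, compute p_i * q_i:
  Item 1: 0.61 * 0.39 = 0.2379
  Item 2: 0.73 * 0.27 = 0.1971
  Item 3: 0.7 * 0.3 = 0.21
  Item 4: 0.5 * 0.5 = 0.25
  Item 5: 0.43 * 0.57 = 0.2451
  Item 6: 0.53 * 0.47 = 0.2491
  Item 7: 0.39 * 0.61 = 0.2379
Sum(p_i * q_i) = 0.2379 + 0.1971 + 0.21 + 0.25 + 0.2451 + 0.2491 + 0.2379 = 1.6271
KR-20 = (k/(k-1)) * (1 - Sum(p_i*q_i) / Var_total)
= (7/6) * (1 - 1.6271/3.14)
= 1.1667 * 0.4818
KR-20 = 0.5621

0.5621


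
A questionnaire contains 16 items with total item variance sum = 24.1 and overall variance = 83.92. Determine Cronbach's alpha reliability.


alpha = (k/(k-1)) * (1 - sum(si^2)/s_total^2)
= (16/15) * (1 - 24.1/83.92)
alpha = 0.7603

0.7603


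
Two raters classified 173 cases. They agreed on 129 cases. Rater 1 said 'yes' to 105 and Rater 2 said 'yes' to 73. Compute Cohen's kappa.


P_o = 129/173 = 0.745665
P_e = (105*73 + 68*100) / 29929 = 0.483311
kappa = (P_o - P_e) / (1 - P_e)
kappa = (0.745665 - 0.483311) / (1 - 0.483311)
kappa = 0.5078

0.5078


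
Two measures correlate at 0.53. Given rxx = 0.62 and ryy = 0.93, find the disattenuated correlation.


r_corrected = rxy / sqrt(rxx * ryy)
= 0.53 / sqrt(0.62 * 0.93)
= 0.53 / sqrt(0.5766)
= 0.53 / 0.759342
r_corrected = 0.698

0.698


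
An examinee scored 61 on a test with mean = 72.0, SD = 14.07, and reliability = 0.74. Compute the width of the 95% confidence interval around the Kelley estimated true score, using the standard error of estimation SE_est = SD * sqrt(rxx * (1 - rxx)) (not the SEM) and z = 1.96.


True score estimate = 0.74*61 + 0.26*72.0 = 63.86
SE_est = SD * sqrt(rxx * (1 - rxx)) = 14.07 * sqrt(0.74 * 0.26) = 14.07 * sqrt(0.1924) = 6.171584
CI = T_est +/- z * SE_est, so width = 2 * z * SE_est = 2 * 1.96 * 6.171584
Width = 24.1926

24.1926


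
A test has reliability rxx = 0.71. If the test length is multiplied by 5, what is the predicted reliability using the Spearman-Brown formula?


r_new = (n * rxx) / (1 + (n-1) * rxx)
r_new = (5 * 0.71) / (1 + 4 * 0.71)
r_new = 3.55 / 3.84
r_new = 0.9245

0.9245


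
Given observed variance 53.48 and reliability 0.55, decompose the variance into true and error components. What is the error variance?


var_true = rxx * var_obs = 0.55 * 53.48 = 29.414
var_error = var_obs - var_true
var_error = 53.48 - 29.414
var_error = 24.066

24.066


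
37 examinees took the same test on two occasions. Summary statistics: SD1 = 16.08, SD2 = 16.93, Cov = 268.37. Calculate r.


r = cov(X,Y) / (SD_X * SD_Y)
r = 268.37 / (16.08 * 16.93)
r = 268.37 / 272.2344
r = 0.9858

0.9858


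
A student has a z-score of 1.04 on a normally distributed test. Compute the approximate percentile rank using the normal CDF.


CDF(z) = 0.5 * (1 + erf(z/sqrt(2)))
erf(0.7354) = 0.7017
CDF = 0.8508
Percentile rank = 0.8508 * 100 = 85.08

85.08


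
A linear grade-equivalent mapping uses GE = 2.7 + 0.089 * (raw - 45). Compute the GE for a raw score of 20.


raw - median = 20 - 45 = -25
slope * diff = 0.089 * -25 = -2.225
GE = 2.7 + -2.225
GE = 0.475

0.475


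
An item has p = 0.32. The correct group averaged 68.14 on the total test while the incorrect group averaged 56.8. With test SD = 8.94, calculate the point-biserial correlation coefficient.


q = 1 - p = 0.68
rpb = ((M1 - M0) / SD) * sqrt(p * q)
rpb = ((68.14 - 56.8) / 8.94) * sqrt(0.32 * 0.68)
rpb = 0.5917

0.5917


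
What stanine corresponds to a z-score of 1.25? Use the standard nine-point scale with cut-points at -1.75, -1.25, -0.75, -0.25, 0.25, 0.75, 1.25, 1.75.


Stanine boundaries: [-1.75, -1.25, -0.75, -0.25, 0.25, 0.75, 1.25, 1.75]
z = 1.25
Check each boundary:
  z >= -1.75 -> could be stanine 2
  z >= -1.25 -> could be stanine 3
  z >= -0.75 -> could be stanine 4
  z >= -0.25 -> could be stanine 5
  z >= 0.25 -> could be stanine 6
  z >= 0.75 -> could be stanine 7
  z >= 1.25 -> could be stanine 8
  z < 1.75
Highest qualifying boundary gives stanine = 8

8


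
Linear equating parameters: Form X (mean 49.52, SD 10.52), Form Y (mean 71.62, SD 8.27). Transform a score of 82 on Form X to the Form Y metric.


slope = SD_Y / SD_X = 8.27 / 10.52 ~ 0.7861
intercept = mean_Y - slope * mean_X = 71.62 - (8.27 / 10.52) * 49.52 ~ 32.6913
Y = slope * X + intercept. To avoid rounding drift from the rounded slope/intercept, evaluate the equivalent form Y = mean_Y + SD_Y * (X - mean_X) / SD_X at full precision:
Y = 71.62 + 8.27 * (82 - 49.52) / 10.52
Y = 71.62 + 8.27 * 32.48 / 10.52
Y = 71.62 + 268.6096 / 10.52
Y = 71.62 + 25.5332
Y = 97.1532

97.1532


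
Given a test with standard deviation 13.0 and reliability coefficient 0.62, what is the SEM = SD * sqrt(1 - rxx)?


SEM = SD * sqrt(1 - rxx)
SEM = 13.0 * sqrt(1 - 0.62)
SEM = 13.0 * sqrt(0.38) = 13.0 * 0.616441
SEM = 8.0137

8.0137


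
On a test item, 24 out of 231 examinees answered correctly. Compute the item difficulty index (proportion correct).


Item difficulty p = number correct / total examinees
p = 24 / 231
p = 0.1039

0.1039


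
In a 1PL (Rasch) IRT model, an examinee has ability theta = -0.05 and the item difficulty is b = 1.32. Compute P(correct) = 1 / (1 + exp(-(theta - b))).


theta - b = -0.05 - 1.32 = -1.37
exp(-(theta - b)) = exp(1.37) = 3.9354
P = 1 / (1 + 3.9354)
P = 0.2026

0.2026


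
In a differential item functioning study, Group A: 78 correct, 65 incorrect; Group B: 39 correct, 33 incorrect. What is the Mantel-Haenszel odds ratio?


Odds_A = 78/65 = 1.2
Odds_B = 39/33 = 1.1818
OR = Odds_A / Odds_B = 1.2 / 1.1818
Exactly, OR = (78 * 33) / (65 * 39) = 2574 / 2535
OR = 1.0154

1.0154


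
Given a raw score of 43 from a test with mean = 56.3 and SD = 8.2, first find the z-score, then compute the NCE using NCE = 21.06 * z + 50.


z = (X - mean) / SD = (43 - 56.3) / 8.2
z = -13.3 / 8.2
z = -1.622
NCE = NCE = 21.06z + 50
Carry z at full precision (z = -13.3 / 8.2) into the conversion:
NCE = 21.06 * (-13.3 / 8.2) + 50 = -280.098 / 8.2 + 50
NCE = -34.1583 + 50
NCE = 15.8417

15.8417


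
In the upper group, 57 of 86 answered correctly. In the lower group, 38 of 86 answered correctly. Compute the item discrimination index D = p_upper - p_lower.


p_upper = 57/86 = 0.6628
p_lower = 38/86 = 0.4419
D = 0.6628 - 0.4419 = 0.2209

0.2209


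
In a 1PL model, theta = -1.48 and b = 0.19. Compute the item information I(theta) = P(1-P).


P = 1/(1+exp(-(-1.48-0.19))) = 0.1584
I = P*(1-P) = 0.1584 * 0.8416
I = 0.1333

0.1333


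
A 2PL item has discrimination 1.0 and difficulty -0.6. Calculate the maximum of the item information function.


For 2PL, max info at theta = b = -0.6
I_max = a^2 / 4 = 1.0^2 / 4
= 1.0 / 4
I_max = 0.25

0.25


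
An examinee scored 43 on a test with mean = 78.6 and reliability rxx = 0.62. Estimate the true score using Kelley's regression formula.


T_est = rxx * X + (1 - rxx) * mean
T_est = 0.62 * 43 + 0.38 * 78.6
T_est = 26.66 + 29.868
T_est = 56.528

56.528


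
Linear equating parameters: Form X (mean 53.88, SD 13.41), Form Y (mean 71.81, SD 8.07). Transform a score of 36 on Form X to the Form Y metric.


slope = SD_Y / SD_X = 8.07 / 13.41 ~ 0.6018
intercept = mean_Y - slope * mean_X = 71.81 - (8.07 / 13.41) * 53.88 ~ 39.3856
Y = slope * X + intercept. To avoid rounding drift from the rounded slope/intercept, evaluate the equivalent form Y = mean_Y + SD_Y * (X - mean_X) / SD_X at full precision:
Y = 71.81 + 8.07 * (36 - 53.88) / 13.41
Y = 71.81 - 8.07 * 17.88 / 13.41
Y = 71.81 - 144.2916 / 13.41
Y = 71.81 - 10.76
Y = 61.05

61.05


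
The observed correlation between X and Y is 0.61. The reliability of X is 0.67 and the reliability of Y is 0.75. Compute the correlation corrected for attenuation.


r_corrected = rxy / sqrt(rxx * ryy)
= 0.61 / sqrt(0.67 * 0.75)
= 0.61 / sqrt(0.5025)
= 0.61 / 0.708872
r_corrected = 0.8605

0.8605


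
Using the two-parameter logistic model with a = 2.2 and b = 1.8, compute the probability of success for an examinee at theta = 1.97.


a*(theta - b) = 2.2 * (1.97 - 1.8) = 0.374
exp(-0.374) = 0.688
P = 1 / (1 + 0.688)
P = 0.5924

0.5924


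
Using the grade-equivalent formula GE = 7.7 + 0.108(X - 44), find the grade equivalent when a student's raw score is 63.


raw - median = 63 - 44 = 19
slope * diff = 0.108 * 19 = 2.052
GE = 7.7 + 2.052
GE = 9.752

9.752


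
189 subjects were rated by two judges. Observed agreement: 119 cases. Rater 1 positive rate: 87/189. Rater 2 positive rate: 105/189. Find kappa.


P_o = 119/189 = 0.62963
P_e = (87*105 + 102*84) / 35721 = 0.495591
kappa = (P_o - P_e) / (1 - P_e)
kappa = (0.62963 - 0.495591) / (1 - 0.495591)
kappa = 0.2657

0.2657


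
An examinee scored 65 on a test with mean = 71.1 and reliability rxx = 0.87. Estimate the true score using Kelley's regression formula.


T_est = rxx * X + (1 - rxx) * mean
T_est = 0.87 * 65 + 0.13 * 71.1
T_est = 56.55 + 9.243
T_est = 65.793

65.793


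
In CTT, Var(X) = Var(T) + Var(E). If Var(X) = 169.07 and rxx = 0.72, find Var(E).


var_true = rxx * var_obs = 0.72 * 169.07 = 121.7304
var_error = var_obs - var_true
var_error = 169.07 - 121.7304
var_error = 47.3396

47.3396


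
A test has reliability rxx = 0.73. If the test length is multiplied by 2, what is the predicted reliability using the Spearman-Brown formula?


r_new = (n * rxx) / (1 + (n-1) * rxx)
r_new = (2 * 0.73) / (1 + 1 * 0.73)
r_new = 1.46 / 1.73
r_new = 0.8439

0.8439


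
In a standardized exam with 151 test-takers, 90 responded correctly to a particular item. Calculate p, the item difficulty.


Item difficulty p = number correct / total examinees
p = 90 / 151
p = 0.596

0.596


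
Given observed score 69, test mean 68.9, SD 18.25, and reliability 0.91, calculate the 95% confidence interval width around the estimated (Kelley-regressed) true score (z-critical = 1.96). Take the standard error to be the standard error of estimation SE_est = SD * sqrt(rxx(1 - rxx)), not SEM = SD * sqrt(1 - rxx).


True score estimate = 0.91*69 + 0.09*68.9 = 68.991
SE_est = SD * sqrt(rxx * (1 - rxx)) = 18.25 * sqrt(0.91 * 0.09) = 18.25 * sqrt(0.0819) = 5.222817
CI = T_est +/- z * SE_est, so width = 2 * z * SE_est = 2 * 1.96 * 5.222817
Width = 20.4734

20.4734


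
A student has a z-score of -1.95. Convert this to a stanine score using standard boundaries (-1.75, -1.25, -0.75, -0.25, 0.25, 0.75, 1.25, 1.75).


Stanine boundaries: [-1.75, -1.25, -0.75, -0.25, 0.25, 0.75, 1.25, 1.75]
z = -1.95
Check each boundary:
  z < -1.75
  z < -1.25
  z < -0.75
  z < -0.25
  z < 0.25
  z < 0.75
  z < 1.25
  z < 1.75
Highest qualifying boundary gives stanine = 1

1


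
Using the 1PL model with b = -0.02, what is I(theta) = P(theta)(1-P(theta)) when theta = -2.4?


P = 1/(1+exp(-(-2.4--0.02))) = 0.0847
I = P*(1-P) = 0.0847 * 0.9153
I = 0.0775

0.0775


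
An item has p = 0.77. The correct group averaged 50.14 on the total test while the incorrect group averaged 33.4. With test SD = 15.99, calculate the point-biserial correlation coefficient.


q = 1 - p = 0.23
rpb = ((M1 - M0) / SD) * sqrt(p * q)
rpb = ((50.14 - 33.4) / 15.99) * sqrt(0.77 * 0.23)
rpb = 0.4406

0.4406


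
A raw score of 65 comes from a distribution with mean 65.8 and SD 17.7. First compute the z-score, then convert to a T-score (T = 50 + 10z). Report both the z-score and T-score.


z = (X - mean) / SD = (65 - 65.8) / 17.7
z = -0.8 / 17.7
z = -0.0452
T-score = T = 50 + 10z
Carry z at full precision (z = -0.8 / 17.7) into the conversion:
T-score = 50 + 10 * (-0.8 / 17.7) = 50 + -8 / 17.7
T-score = 50 + -0.452
T-score = 49.548

49.548


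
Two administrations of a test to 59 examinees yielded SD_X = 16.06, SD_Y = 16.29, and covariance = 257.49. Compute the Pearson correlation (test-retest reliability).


r = cov(X,Y) / (SD_X * SD_Y)
r = 257.49 / (16.06 * 16.29)
r = 257.49 / 261.6174
r = 0.9842

0.9842


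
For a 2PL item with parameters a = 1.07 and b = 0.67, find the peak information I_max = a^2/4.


For 2PL, max info at theta = b = 0.67
I_max = a^2 / 4 = 1.07^2 / 4
= 1.1449 / 4
I_max = 0.2862

0.2862


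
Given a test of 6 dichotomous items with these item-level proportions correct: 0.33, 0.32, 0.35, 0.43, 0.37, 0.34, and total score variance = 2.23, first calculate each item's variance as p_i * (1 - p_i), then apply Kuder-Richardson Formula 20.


For each item, compute p_i * q_i:
  Item 1: 0.33 * 0.67 = 0.2211
  Item 2: 0.32 * 0.68 = 0.2176
  Item 3: 0.35 * 0.65 = 0.2275
  Item 4: 0.43 * 0.57 = 0.2451
  Item 5: 0.37 * 0.63 = 0.2331
  Item 6: 0.34 * 0.66 = 0.2244
Sum(p_i * q_i) = 0.2211 + 0.2176 + 0.2275 + 0.2451 + 0.2331 + 0.2244 = 1.3688
KR-20 = (k/(k-1)) * (1 - Sum(p_i*q_i) / Var_total)
= (6/5) * (1 - 1.3688/2.23)
= 1.2 * 0.3862
KR-20 = 0.4634

0.4634


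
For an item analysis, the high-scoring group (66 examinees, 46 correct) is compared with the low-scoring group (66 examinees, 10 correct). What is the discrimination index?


p_upper = 46/66 = 0.697
p_lower = 10/66 = 0.1515
D = 0.697 - 0.1515 = 0.5455

0.5455


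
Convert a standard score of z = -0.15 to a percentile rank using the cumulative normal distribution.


CDF(z) = 0.5 * (1 + erf(z/sqrt(2)))
erf(-0.1061) = -0.1192
CDF = 0.4404
Percentile rank = 0.4404 * 100 = 44.04

44.04


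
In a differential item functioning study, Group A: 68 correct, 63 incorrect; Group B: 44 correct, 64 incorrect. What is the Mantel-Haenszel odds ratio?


Odds_A = 68/63 = 1.0794
Odds_B = 44/64 = 0.6875
OR = Odds_A / Odds_B = 1.0794 / 0.6875
Exactly, OR = (68 * 64) / (63 * 44) = 4352 / 2772
OR = 1.57

1.57


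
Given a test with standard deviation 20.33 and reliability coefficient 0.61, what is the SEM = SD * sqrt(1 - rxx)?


SEM = SD * sqrt(1 - rxx)
SEM = 20.33 * sqrt(1 - 0.61)
SEM = 20.33 * sqrt(0.39) = 20.33 * 0.6245
SEM = 12.6961

12.6961


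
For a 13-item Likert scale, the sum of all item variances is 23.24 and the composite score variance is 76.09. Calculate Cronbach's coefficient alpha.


alpha = (k/(k-1)) * (1 - sum(si^2)/s_total^2)
= (13/12) * (1 - 23.24/76.09)
alpha = 0.7525

0.7525


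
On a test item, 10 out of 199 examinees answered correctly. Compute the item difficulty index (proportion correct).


Item difficulty p = number correct / total examinees
p = 10 / 199
p = 0.0503

0.0503


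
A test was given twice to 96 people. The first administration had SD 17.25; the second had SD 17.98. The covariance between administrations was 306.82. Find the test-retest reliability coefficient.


r = cov(X,Y) / (SD_X * SD_Y)
r = 306.82 / (17.25 * 17.98)
r = 306.82 / 310.155
r = 0.9892

0.9892


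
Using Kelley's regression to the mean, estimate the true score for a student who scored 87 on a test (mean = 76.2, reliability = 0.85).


T_est = rxx * X + (1 - rxx) * mean
T_est = 0.85 * 87 + 0.15 * 76.2
T_est = 73.95 + 11.43
T_est = 85.38

85.38
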